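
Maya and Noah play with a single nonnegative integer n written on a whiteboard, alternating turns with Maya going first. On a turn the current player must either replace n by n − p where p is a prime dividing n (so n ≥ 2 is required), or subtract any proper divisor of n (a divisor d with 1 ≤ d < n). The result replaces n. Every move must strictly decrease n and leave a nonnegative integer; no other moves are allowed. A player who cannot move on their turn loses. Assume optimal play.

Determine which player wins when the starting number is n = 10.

Maya wins.

Label each position W (a win for the player to move) or L (a loss). A position with no legal move is L; any other position is W exactly when some move reaches an L, and L when every move reaches a W.
n=0: no move → L
n=1: no move → L
n=2: can move to 0, which is L ⇒ W
n=3: can move to 0, which is L ⇒ W
n=4: moves to 2(W), 3(W); every one is W ⇒ L
n=5: can move to 0, which is L ⇒ W
n=6: can move to 4, which is L ⇒ W
n=7: can move to 0, which is L ⇒ W
n=8: can move to 4, which is L ⇒ W
n=9: moves to 6(W), 8(W); every one is W ⇒ L
n=10: can move to 9, which is L ⇒ W
From 10 Maya can move to 9, reaching an L position.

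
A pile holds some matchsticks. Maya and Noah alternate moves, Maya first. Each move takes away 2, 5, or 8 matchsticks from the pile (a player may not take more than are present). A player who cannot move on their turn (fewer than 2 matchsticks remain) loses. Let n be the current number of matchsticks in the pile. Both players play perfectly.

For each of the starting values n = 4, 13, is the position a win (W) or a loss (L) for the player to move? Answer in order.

Work bottom-up. With no move the player to move loses. Otherwise the position is W if at least one move leads to an L position for the opponent, and L if every move leads to a W.
n=0: no move → L
n=1: no move → L
n=2: →0(L), so W
n=3: →1(L), so W
n=4: →2(W) only, which is W, so L
n=5: →0(L), so W
n=6: →4(L), so W
n=7: →5(W), 2(W) — all W, so L
n=8: →0(L), so W
n=9: →7(L), so W
n=10: →8(W), 5(W), 2(W) — all W, so L
n=11: →9(W), 6(W), 3(W) — all W, so L
n=12: →10(L), so W
n=13: →11(L), so W

4: L, 13: W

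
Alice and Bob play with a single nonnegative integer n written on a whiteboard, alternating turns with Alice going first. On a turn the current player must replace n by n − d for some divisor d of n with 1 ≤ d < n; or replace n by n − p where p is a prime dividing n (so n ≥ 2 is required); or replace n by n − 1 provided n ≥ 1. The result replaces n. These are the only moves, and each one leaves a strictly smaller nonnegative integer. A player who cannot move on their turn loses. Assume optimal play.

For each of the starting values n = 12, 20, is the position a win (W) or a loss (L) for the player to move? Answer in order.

Label each position W (a win for the player to move) or L (a loss). A position with no legal move is L; any other position is W exactly when some move reaches an L, and L when every move reaches a W.
n=0: no move → L
n=1: W (go to 0, an L position)
n=2: W (go to 0, an L position)
n=3: W (go to 0, an L position)
n=4: L (options 2(W), 3(W) are all W)
n=5: W (go to 0, an L position)
n=6: W (go to 4, an L position)
n=7: W (go to 0, an L position)
n=8: W (go to 4, an L position)
n=9: L (options 6(W), 8(W) are all W)
n=10: W (go to 9, an L position)
n=11: W (go to 0, an L position)
n=12: W (go to 9, an L position)
n=13: W (go to 0, an L position)
n=14: L (options 7(W), 12(W), 13(W) are all W)
n=15: W (go to 14, an L position)
n=16: W (go to 14, an L position)
n=17: W (go to 0, an L position)
n=18: W (go to 9, an L position)
n=19: W (go to 0, an L position)
n=20: L (options 10(W), 15(W), 16(W), 18(W), 19(W) are all W)

12: W, 20: L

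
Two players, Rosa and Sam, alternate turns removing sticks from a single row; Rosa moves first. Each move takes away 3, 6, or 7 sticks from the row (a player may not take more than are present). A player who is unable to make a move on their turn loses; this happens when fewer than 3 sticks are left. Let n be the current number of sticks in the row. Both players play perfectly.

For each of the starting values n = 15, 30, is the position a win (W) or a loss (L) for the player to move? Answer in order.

15: W, 30: L

Use the standard recursion: the mover loses at a terminal position; elsewhere, the mover wins exactly when some move hands the opponent an L position.
n=0: no move → L
n=1: no move → L
n=2: no move → L
n=3: →0(L), so W
n=4: →1(L), so W
n=5: →2(L), so W
n=6: →0(L), so W
n=7: →1(L), so W
n=8: →2(L), so W
n=9: →2(L), so W
n=10: →7(W), 4(W), 3(W) — all W, so L
n=11: →8(W), 5(W), 4(W) — all W, so L
n=12: →9(W), 6(W), 5(W) — all W, so L
n=13: →10(L), so W
n=14: →11(L), so W
n=15: →12(L), so W
n=16: →10(L), so W
n=17: →11(L), so W
n=18: →12(L), so W
n=19: →12(L), so W
n=20: →17(W), 14(W), 13(W) — all W, so L
n=21: →18(W), 15(W), 14(W) — all W, so L
n=22: →19(W), 16(W), 15(W) — all W, so L
n=23: →20(L), so W
n=24: →21(L), so W
n=25: →22(L), so W
n=26: →20(L), so W
n=27: →21(L), so W
n=28: →22(L), so W
n=29: →22(L), so W
n=30: →27(W), 24(W), 23(W) — all W, so L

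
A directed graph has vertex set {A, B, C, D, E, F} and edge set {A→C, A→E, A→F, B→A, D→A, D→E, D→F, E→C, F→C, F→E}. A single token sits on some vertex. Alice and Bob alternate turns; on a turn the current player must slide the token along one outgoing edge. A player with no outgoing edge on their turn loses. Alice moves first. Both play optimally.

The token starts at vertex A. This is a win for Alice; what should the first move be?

Move to C.

Label each position W (a win for the player to move) or L (a loss). A position with no legal move is L; any other position is W exactly when some move reaches an L, and L when every move reaches a W.
Every edge goes from a vertex to one that appears earlier in the order C, E, F, A, B, D, so processing vertices in that order labels each vertex after all of its successors.
C: no outgoing edge → L
E: →C(L), so W
F: →C(L), so W
A: →C(L), so W
B: →A(W) only, which is W, so L
D: →A(W), F(W), E(W) — all W, so L
From A, the L positions reachable in one move are: C.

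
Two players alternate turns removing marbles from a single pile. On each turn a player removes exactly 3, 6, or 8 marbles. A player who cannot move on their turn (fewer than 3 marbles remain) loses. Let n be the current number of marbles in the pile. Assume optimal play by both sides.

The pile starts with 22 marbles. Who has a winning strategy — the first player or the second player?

Use the standard recursion: the mover loses at a terminal position; elsewhere, the mover wins exactly when some move hands the opponent an L position.
n=0: no move → L
n=1: no move → L
n=2: no move → L
n=3: W (go to 0, an L position)
n=4: W (go to 1, an L position)
n=5: W (go to 2, an L position)
n=6: W (go to 0, an L position)
n=7: W (go to 1, an L position)
n=8: W (go to 2, an L position)
n=9: W (go to 1, an L position)
n=10: W (go to 2, an L position)
n=11: L (options 8(W), 5(W), 3(W) are all W)
n=12: L (options 9(W), 6(W), 4(W) are all W)
n=13: L (options 10(W), 7(W), 5(W) are all W)
n=14: W (go to 11, an L position)
n=15: W (go to 12, an L position)
n=16: W (go to 13, an L position)
n=17: W (go to 11, an L position)
n=18: W (go to 12, an L position)
n=19: W (go to 13, an L position)
n=20: W (go to 12, an L position)
n=21: W (go to 13, an L position)
n=22: L (options 19(W), 16(W), 14(W) are all W)
Every move from 22 reaches a W position, so the mover loses.

The second player wins.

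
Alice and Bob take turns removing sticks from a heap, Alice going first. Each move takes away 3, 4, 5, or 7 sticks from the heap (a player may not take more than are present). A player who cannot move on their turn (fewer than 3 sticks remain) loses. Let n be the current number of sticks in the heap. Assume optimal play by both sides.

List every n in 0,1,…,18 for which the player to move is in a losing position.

Label each position W (a win for the player to move) or L (a loss). A position with no legal move is L; any other position is W exactly when some move reaches an L, and L when every move reaches a W.
n=0: no move → L
n=1: no move → L
n=2: no move → L
n=3: can move to 0, which is L ⇒ W
n=4: can move to 1, which is L ⇒ W
n=5: can move to 2, which is L ⇒ W
n=6: can move to 2, which is L ⇒ W
n=7: can move to 2, which is L ⇒ W
n=8: can move to 1, which is L ⇒ W
n=9: can move to 2, which is L ⇒ W
n=10: moves to 7(W), 6(W), 5(W), 3(W); every one is W ⇒ L
n=11: moves to 8(W), 7(W), 6(W), 4(W); every one is W ⇒ L
n=12: moves to 9(W), 8(W), 7(W), 5(W); every one is W ⇒ L
n=13: can move to 10, which is L ⇒ W
n=14: can move to 11, which is L ⇒ W
n=15: can move to 12, which is L ⇒ W
n=16: can move to 12, which is L ⇒ W
n=17: can move to 12, which is L ⇒ W
n=18: can move to 11, which is L ⇒ W
The losing starting values of n are exactly the entries labelled L in this table (6 of them).

0, 1, 2, 10, 11, 12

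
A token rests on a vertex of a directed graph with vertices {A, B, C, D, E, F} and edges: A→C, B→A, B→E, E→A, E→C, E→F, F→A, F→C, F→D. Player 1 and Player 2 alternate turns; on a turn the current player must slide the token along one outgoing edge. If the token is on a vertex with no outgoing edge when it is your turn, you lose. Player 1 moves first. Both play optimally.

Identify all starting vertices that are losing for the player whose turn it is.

Classify positions by backward induction: terminal positions (no move available) are L. From any other position, the mover wins iff some move reaches an L.
Every edge goes from a vertex to one that appears earlier in the order C, D, A, F, E, B, so processing vertices in that order labels each vertex after all of its successors.
C: no outgoing edge → L
D: no outgoing edge → L
A: W (go to C, an L position)
F: W (go to D, an L position)
E: W (go to C, an L position)
B: L (options E(W), A(W) are all W)
Reading off the rows marked L gives the requested list; there are 3 such vertices.

B, C, D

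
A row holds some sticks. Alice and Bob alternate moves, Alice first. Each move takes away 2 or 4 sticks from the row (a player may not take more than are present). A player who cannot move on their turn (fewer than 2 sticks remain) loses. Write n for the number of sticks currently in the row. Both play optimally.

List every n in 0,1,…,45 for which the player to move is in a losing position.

Label each position W (a win for the player to move) or L (a loss). A position with no legal move is L; any other position is W exactly when some move reaches an L, and L when every move reaches a W.
n=0: no move → L
n=1: no move → L
n=2: can move to 0, which is L ⇒ W
n=3: can move to 1, which is L ⇒ W
n=4: can move to 0, which is L ⇒ W
n=5: can move to 1, which is L ⇒ W
n=6: moves to 4(W), 2(W); every one is W ⇒ L
n=7: moves to 5(W), 3(W); every one is W ⇒ L
n=8: can move to 6, which is L ⇒ W
n=9: can move to 7, which is L ⇒ W
n=10: can move to 6, which is L ⇒ W
n=11: can move to 7, which is L ⇒ W
n=12: moves to 10(W), 8(W); every one is W ⇒ L
n=13: moves to 11(W), 9(W); every one is W ⇒ L
n=14: can move to 12, which is L ⇒ W
n=15: can move to 13, which is L ⇒ W
n=16: can move to 12, which is L ⇒ W
n=17: can move to 13, which is L ⇒ W
n=18: moves to 16(W), 14(W); every one is W ⇒ L
n=19: moves to 17(W), 15(W); every one is W ⇒ L
n=20: can move to 18, which is L ⇒ W
n=21: can move to 19, which is L ⇒ W
n=22: can move to 18, which is L ⇒ W
n=23: can move to 19, which is L ⇒ W
n=24: moves to 22(W), 20(W); every one is W ⇒ L
n=25: moves to 23(W), 21(W); every one is W ⇒ L
n=26: can move to 24, which is L ⇒ W
n=27: can move to 25, which is L ⇒ W
n=28: can move to 24, which is L ⇒ W
n=29: can move to 25, which is L ⇒ W
n=30: moves to 28(W), 26(W); every one is W ⇒ L
n=31: moves to 29(W), 27(W); every one is W ⇒ L
n=32: can move to 30, which is L ⇒ W
n=33: can move to 31, which is L ⇒ W
n=34: can move to 30, which is L ⇒ W
n=35: can move to 31, which is L ⇒ W
n=36: moves to 34(W), 32(W); every one is W ⇒ L
n=37: moves to 35(W), 33(W); every one is W ⇒ L
n=38: can move to 36, which is L ⇒ W
n=39: can move to 37, which is L ⇒ W
n=40: can move to 36, which is L ⇒ W
n=41: can move to 37, which is L ⇒ W
n=42: moves to 40(W), 38(W); every one is W ⇒ L
n=43: moves to 41(W), 39(W); every one is W ⇒ L
n=44: can move to 42, which is L ⇒ W
n=45: can move to 43, which is L ⇒ W
Reading off the rows marked L gives the requested list; there are 16 such values of n.

0, 1, 6, 7, 12, 13, 18, 19, 24, 25, 30, 31, 36, 37, 42, 43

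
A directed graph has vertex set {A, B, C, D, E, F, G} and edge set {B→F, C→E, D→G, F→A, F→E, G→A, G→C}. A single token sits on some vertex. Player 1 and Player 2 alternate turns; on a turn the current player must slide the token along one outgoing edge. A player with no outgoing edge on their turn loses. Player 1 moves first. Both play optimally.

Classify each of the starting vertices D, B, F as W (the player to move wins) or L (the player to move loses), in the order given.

D: L, B: L, F: W

Work bottom-up. With no move the player to move loses. Otherwise the position is W if at least one move leads to an L position for the opponent, and L if every move leads to a W.
Every edge goes from a vertex to one that appears earlier in the order A, E, F, B, C, G, D, so processing vertices in that order labels each vertex after all of its successors.
A: no outgoing edge → L
E: no outgoing edge → L
F: can move to E, which is L ⇒ W
B: the only move is to F(W), a W ⇒ L
C: can move to E, which is L ⇒ W
G: can move to A, which is L ⇒ W
D: the only move is to G(W), a W ⇒ L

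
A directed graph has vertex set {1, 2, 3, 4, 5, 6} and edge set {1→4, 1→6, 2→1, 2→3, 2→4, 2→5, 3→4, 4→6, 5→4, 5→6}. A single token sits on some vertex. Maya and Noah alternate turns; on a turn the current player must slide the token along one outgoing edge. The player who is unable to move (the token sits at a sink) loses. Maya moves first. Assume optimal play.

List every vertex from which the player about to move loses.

Label each position W (a win for the player to move) or L (a loss). A position with no legal move is L; any other position is W exactly when some move reaches an L, and L when every move reaches a W.
Every edge goes from a vertex to one that appears earlier in the order 6, 4, 1, 3, 5, 2, so processing vertices in that order labels each vertex after all of its successors.
6: no outgoing edge → L
4: can move to 6, which is L ⇒ W
1: can move to 6, which is L ⇒ W
3: the only move is to 4(W), a W ⇒ L
5: can move to 6, which is L ⇒ W
2: can move to 3, which is L ⇒ W
The losing starting vertices are exactly the entries labelled L in this table (2 of them).

3, 6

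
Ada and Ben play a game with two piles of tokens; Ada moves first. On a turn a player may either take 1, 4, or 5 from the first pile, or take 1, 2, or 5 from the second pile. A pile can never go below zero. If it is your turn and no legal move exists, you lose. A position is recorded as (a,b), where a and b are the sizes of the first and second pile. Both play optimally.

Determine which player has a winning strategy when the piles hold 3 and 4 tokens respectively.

Ben wins.

Positions with no move are L. A position that does have a move is losing for the player to move precisely when every available move leads to a winning position for the opponent. Fill in the labels:
No move ever increases a pile, so every position that can arise here has a ≤ 3 and b ≤ 4; it is enough to label the cells with 0 ≤ a ≤ 3 and 0 ≤ b ≤ 4.
Every move lowers a or b (never raises either), so fill the grid row by row in increasing a, and left to right within a row: each cell's successors are then already labelled.
      b=0  b=1  b=2  b=3  b=4
a=0:    L    W    W    L    W
a=1:    W    L    W    W    L
a=2:    L    W    W    L    W
a=3:    W    L    W    W    L
Cells with no legal move (terminal, hence L): (0,0).
The remaining L cells, each justified by listing all of its moves:
(0,3): moves to (0,2)(W), (0,1)(W); every one is W ⇒ L
(1,1): moves to (0,1)(W), (1,0)(W); every one is W ⇒ L
(1,4): moves to (0,4)(W), (1,3)(W), (1,2)(W); every one is W ⇒ L
(2,0): the only move is to (1,0)(W), a W ⇒ L
(2,3): moves to (1,3)(W), (2,2)(W), (2,1)(W); every one is W ⇒ L
(3,1): moves to (2,1)(W), (3,0)(W); every one is W ⇒ L
(3,4): moves to (2,4)(W), (3,3)(W), (3,2)(W); every one is W ⇒ L
Every other cell has at least one move into one of the L cells above, so it is W.
The starting position (3,4) is L: whatever Ada does, the opponent receives a W position.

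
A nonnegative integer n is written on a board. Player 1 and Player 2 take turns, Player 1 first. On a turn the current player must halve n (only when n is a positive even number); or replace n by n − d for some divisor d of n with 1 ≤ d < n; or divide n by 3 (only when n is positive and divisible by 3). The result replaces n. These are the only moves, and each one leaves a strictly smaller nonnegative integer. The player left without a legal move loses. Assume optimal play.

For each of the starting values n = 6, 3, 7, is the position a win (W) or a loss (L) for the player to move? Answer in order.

6: W, 3: W, 7: L

Use the standard recursion: the mover loses at a terminal position; elsewhere, the mover wins exactly when some move hands the opponent an L position.
n=0: no move → L
n=1: no move → L
n=2: →1(L), so W
n=3: →1(L), so W
n=4: →2(W), 3(W) — all W, so L
n=5: →4(L), so W
n=6: →4(L), so W
n=7: →6(W) only, which is W, so L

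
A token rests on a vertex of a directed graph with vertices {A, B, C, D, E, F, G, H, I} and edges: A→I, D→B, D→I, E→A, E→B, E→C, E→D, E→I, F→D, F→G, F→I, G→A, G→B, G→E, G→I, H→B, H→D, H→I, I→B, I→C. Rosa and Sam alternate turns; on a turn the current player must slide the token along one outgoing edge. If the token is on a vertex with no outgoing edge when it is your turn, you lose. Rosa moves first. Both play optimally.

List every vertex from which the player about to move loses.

A, B, C, F

Positions with no move are L. A position that does have a move is losing for the player to move precisely when every available move leads to a winning position for the opponent. Fill in the labels:
Every edge goes from a vertex to one that appears earlier in the order B, C, I, D, A, E, G, H, F, so processing vertices in that order labels each vertex after all of its successors.
B: no outgoing edge → L
C: no outgoing edge → L
I: can move to C, which is L ⇒ W
D: can move to B, which is L ⇒ W
A: the only move is to I(W), a W ⇒ L
E: can move to A, which is L ⇒ W
G: can move to A, which is L ⇒ W
H: can move to B, which is L ⇒ W
F: moves to G(W), D(W), I(W); every one is W ⇒ L
Reading off the rows marked L gives the requested list; there are 4 such vertices.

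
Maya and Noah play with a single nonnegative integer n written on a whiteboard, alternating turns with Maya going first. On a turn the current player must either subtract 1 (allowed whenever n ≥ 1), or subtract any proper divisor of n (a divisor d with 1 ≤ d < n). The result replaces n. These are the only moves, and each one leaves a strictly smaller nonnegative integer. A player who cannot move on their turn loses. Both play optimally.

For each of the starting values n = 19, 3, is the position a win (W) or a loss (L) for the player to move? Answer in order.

19: L, 3: W

Compute win/loss labels from the base case upward. A position with no move is L. Any other position is W if it can reach an L in one move, else L.
n=0: no move → L
n=1: reaches L-position 0 → W
n=2: only reaches 1(W), which is W → L
n=3: reaches L-position 2 → W
n=4: reaches L-position 2 → W
n=5: only reaches 4(W), which is W → L
n=6: reaches L-position 5 → W
n=7: only reaches 6(W), which is W → L
n=8: reaches L-position 7 → W
n=9: only reaches 6(W), 8(W), all W → L
n=10: reaches L-position 5 → W
n=11: only reaches 10(W), which is W → L
n=12: reaches L-position 9 → W
n=13: only reaches 12(W), which is W → L
n=14: reaches L-position 7 → W
n=15: only reaches 10(W), 12(W), 14(W), all W → L
n=16: reaches L-position 15 → W
n=17: only reaches 16(W), which is W → L
n=18: reaches L-position 9 → W
n=19: only reaches 18(W), which is W → L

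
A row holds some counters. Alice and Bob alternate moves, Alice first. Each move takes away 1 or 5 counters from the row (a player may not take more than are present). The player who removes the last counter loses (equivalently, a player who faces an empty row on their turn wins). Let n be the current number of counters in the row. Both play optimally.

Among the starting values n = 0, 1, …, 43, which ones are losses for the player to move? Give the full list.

1, 3, 5, 7, 9, 11, 13, 15, 17, 19, 21, 23, 25, 27, 29, 31, 33, 35, 37, 39, 41, 43

Build the W/L table. Terminal = W. A non-terminal position is W if it has a move to some L; otherwise it is L.
n=0: no move; the opponent has just taken the last counter and therefore loses → W
n=1: the only move is to 0(W), a W ⇒ L
n=2: can move to 1, which is L ⇒ W
n=3: the only move is to 2(W), a W ⇒ L
n=4: can move to 3, which is L ⇒ W
n=5: moves to 4(W), 0(W); every one is W ⇒ L
n=6: can move to 5, which is L ⇒ W
n=7: moves to 6(W), 2(W); every one is W ⇒ L
n=8: can move to 7, which is L ⇒ W
n=9: moves to 8(W), 4(W); every one is W ⇒ L
n=10: can move to 9, which is L ⇒ W
n=11: moves to 10(W), 6(W); every one is W ⇒ L
n=12: can move to 11, which is L ⇒ W
n=13: moves to 12(W), 8(W); every one is W ⇒ L
n=14: can move to 13, which is L ⇒ W
n=15: moves to 14(W), 10(W); every one is W ⇒ L
n=16: can move to 15, which is L ⇒ W
n=17: moves to 16(W), 12(W); every one is W ⇒ L
n=18: can move to 17, which is L ⇒ W
n=19: moves to 18(W), 14(W); every one is W ⇒ L
n=20: can move to 19, which is L ⇒ W
n=21: moves to 20(W), 16(W); every one is W ⇒ L
n=22: can move to 21, which is L ⇒ W
n=23: moves to 22(W), 18(W); every one is W ⇒ L
n=24: can move to 23, which is L ⇒ W
n=25: moves to 24(W), 20(W); every one is W ⇒ L
n=26: can move to 25, which is L ⇒ W
n=27: moves to 26(W), 22(W); every one is W ⇒ L
n=28: can move to 27, which is L ⇒ W
n=29: moves to 28(W), 24(W); every one is W ⇒ L
n=30: can move to 29, which is L ⇒ W
n=31: moves to 30(W), 26(W); every one is W ⇒ L
n=32: can move to 31, which is L ⇒ W
n=33: moves to 32(W), 28(W); every one is W ⇒ L
n=34: can move to 33, which is L ⇒ W
n=35: moves to 34(W), 30(W); every one is W ⇒ L
n=36: can move to 35, which is L ⇒ W
n=37: moves to 36(W), 32(W); every one is W ⇒ L
n=38: can move to 37, which is L ⇒ W
n=39: moves to 38(W), 34(W); every one is W ⇒ L
n=40: can move to 39, which is L ⇒ W
n=41: moves to 40(W), 36(W); every one is W ⇒ L
n=42: can move to 41, which is L ⇒ W
n=43: moves to 42(W), 38(W); every one is W ⇒ L
The losing starting values of n are exactly the entries labelled L in this table (22 of them).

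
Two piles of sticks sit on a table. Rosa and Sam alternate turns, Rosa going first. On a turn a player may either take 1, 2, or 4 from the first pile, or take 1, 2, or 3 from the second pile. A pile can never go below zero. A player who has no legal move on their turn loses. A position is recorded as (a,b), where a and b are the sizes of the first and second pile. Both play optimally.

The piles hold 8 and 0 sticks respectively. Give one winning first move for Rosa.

Move to (6,0).

Compute win/loss labels from the base case upward. A position with no move is L. Any other position is W if it can reach an L in one move, else L.
No move ever increases a pile, so every position that can arise here has a ≤ 8 and b ≤ 0; it is enough to label the cells with 0 ≤ a ≤ 8 and 0 ≤ b ≤ 0.
Every move lowers a or b (never raises either), so fill the grid row by row in increasing a, and left to right within a row: each cell's successors are then already labelled.
      b=0
a=0:    L
a=1:    W
a=2:    W
a=3:    L
a=4:    W
a=5:    W
a=6:    L
a=7:    W
a=8:    W
Cells with no legal move (terminal, hence L): (0,0).
The remaining L cells, each justified by listing all of its moves:
(3,0): only reaches (2,0)(W), (1,0)(W), all W → L
(6,0): only reaches (5,0)(W), (4,0)(W), (2,0)(W), all W → L
Every other cell has at least one move into one of the L cells above, so it is W.
From (8,0), the L positions reachable in one move are: (6,0).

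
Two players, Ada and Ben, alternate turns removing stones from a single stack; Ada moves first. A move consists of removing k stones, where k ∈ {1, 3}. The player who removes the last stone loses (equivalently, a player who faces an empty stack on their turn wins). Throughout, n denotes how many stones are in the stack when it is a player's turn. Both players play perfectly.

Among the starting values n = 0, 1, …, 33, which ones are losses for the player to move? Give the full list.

Use the standard recursion: the mover wins at a terminal position; elsewhere, the mover wins exactly when some move hands the opponent an L position.
n=0: no move; the opponent has just taken the last stone and therefore loses → W
n=1: →0(W) only, which is W, so L
n=2: →1(L), so W
n=3: →2(W), 0(W) — all W, so L
n=4: →3(L), so W
n=5: →4(W), 2(W) — all W, so L
n=6: →5(L), so W
n=7: →6(W), 4(W) — all W, so L
n=8: →7(L), so W
n=9: →8(W), 6(W) — all W, so L
n=10: →9(L), so W
n=11: →10(W), 8(W) — all W, so L
n=12: →11(L), so W
n=13: →12(W), 10(W) — all W, so L
n=14: →13(L), so W
n=15: →14(W), 12(W) — all W, so L
n=16: →15(L), so W
n=17: →16(W), 14(W) — all W, so L
n=18: →17(L), so W
n=19: →18(W), 16(W) — all W, so L
n=20: →19(L), so W
n=21: →20(W), 18(W) — all W, so L
n=22: →21(L), so W
n=23: →22(W), 20(W) — all W, so L
n=24: →23(L), so W
n=25: →24(W), 22(W) — all W, so L
n=26: →25(L), so W
n=27: →26(W), 24(W) — all W, so L
n=28: →27(L), so W
n=29: →28(W), 26(W) — all W, so L
n=30: →29(L), so W
n=31: →30(W), 28(W) — all W, so L
n=32: →31(L), so W
n=33: →32(W), 30(W) — all W, so L
The losing starting values of n are exactly the entries labelled L in this table (17 of them).

1, 3, 5, 7, 9, 11, 13, 15, 17, 19, 21, 23, 25, 27, 29, 31, 33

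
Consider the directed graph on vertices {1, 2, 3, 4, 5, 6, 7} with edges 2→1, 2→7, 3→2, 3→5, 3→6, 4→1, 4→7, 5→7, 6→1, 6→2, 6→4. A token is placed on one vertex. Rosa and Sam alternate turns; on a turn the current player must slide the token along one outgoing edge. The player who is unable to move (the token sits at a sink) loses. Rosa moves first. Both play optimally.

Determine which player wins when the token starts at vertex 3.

Build the W/L table. Terminal = L. A non-terminal position is W if it has a move to some L; otherwise it is L.
Every edge goes from a vertex to one that appears earlier in the order 1, 7, 5, 2, 4, 6, 3, so processing vertices in that order labels each vertex after all of its successors.
1: no outgoing edge → L
7: no outgoing edge → L
5: W (go to 7, an L position)
2: W (go to 7, an L position)
4: W (go to 7, an L position)
6: W (go to 1, an L position)
3: L (options 6(W), 2(W), 5(W) are all W)
The starting position 3 is L: whatever Rosa does, the opponent receives a W position.

Sam wins.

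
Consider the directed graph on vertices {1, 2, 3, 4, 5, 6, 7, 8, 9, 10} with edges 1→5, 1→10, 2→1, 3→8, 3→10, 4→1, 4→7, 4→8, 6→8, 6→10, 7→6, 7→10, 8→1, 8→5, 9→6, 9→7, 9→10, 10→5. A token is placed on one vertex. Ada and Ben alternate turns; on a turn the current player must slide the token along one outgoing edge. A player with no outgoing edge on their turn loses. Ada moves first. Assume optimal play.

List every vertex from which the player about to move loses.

Label each position W (a win for the player to move) or L (a loss). A position with no legal move is L; any other position is W exactly when some move reaches an L, and L when every move reaches a W.
Every edge goes from a vertex to one that appears earlier in the order 5, 10, 1, 8, 6, 7, 4, 2, 3, 9, so processing vertices in that order labels each vertex after all of its successors.
5: no outgoing edge → L
10: can move to 5, which is L ⇒ W
1: can move to 5, which is L ⇒ W
8: can move to 5, which is L ⇒ W
6: moves to 8(W), 10(W); every one is W ⇒ L
7: can move to 6, which is L ⇒ W
4: moves to 7(W), 8(W), 1(W); every one is W ⇒ L
2: the only move is to 1(W), a W ⇒ L
3: moves to 8(W), 10(W); every one is W ⇒ L
9: can move to 6, which is L ⇒ W
Reading off the rows marked L gives the requested list; there are 5 such vertices.

2, 3, 4, 5, 6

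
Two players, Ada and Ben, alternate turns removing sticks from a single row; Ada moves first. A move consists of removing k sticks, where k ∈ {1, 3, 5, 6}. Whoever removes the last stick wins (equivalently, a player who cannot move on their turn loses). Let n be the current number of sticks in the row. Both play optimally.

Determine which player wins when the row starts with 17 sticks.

Compute win/loss labels from the base case upward. A position with no move is L. Any other position is W if it can reach an L in one move, else L.
n=0: no move → L
n=1: can move to 0, which is L ⇒ W
n=2: the only move is to 1(W), a W ⇒ L
n=3: can move to 2, which is L ⇒ W
n=4: moves to 3(W), 1(W); every one is W ⇒ L
n=5: can move to 4, which is L ⇒ W
n=6: can move to 0, which is L ⇒ W
n=7: can move to 4, which is L ⇒ W
n=8: can move to 2, which is L ⇒ W
n=9: can move to 4, which is L ⇒ W
n=10: can move to 4, which is L ⇒ W
n=11: moves to 10(W), 8(W), 6(W), 5(W); every one is W ⇒ L
n=12: can move to 11, which is L ⇒ W
n=13: moves to 12(W), 10(W), 8(W), 7(W); every one is W ⇒ L
n=14: can move to 13, which is L ⇒ W
n=15: moves to 14(W), 12(W), 10(W), 9(W); every one is W ⇒ L
n=16: can move to 15, which is L ⇒ W
n=17: can move to 11, which is L ⇒ W
From 17 Ada can remove 6, leaving 11, reaching an L position.

Ada wins.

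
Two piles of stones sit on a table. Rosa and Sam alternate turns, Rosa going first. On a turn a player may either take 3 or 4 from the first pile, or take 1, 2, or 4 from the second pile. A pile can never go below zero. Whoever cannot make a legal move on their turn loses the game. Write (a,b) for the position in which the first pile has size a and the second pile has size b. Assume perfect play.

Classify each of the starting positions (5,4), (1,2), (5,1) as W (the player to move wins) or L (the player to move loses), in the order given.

(5,4): L, (1,2): W, (5,1): L

Label each position W (a win for the player to move) or L (a loss). A position with no legal move is L; any other position is W exactly when some move reaches an L, and L when every move reaches a W.
No move ever increases a pile, so every position that can arise here has a ≤ 5 and b ≤ 4; it is enough to label the cells with 0 ≤ a ≤ 5 and 0 ≤ b ≤ 4.
Every move lowers a or b (never raises either), so fill the grid row by row in increasing a, and left to right within a row: each cell's successors are then already labelled.
      b=0  b=1  b=2  b=3  b=4
a=0:    L    W    W    L    W
a=1:    L    W    W    L    W
a=2:    L    W    W    L    W
a=3:    W    L    W    W    L
a=4:    W    L    W    W    L
a=5:    W    L    W    W    L
Cells with no legal move (terminal, hence L): (0,0), (1,0), (2,0).
The remaining L cells, each justified by listing all of its moves:
(0,3): moves to (0,2)(W), (0,1)(W); every one is W ⇒ L
(1,3): moves to (1,2)(W), (1,1)(W); every one is W ⇒ L
(2,3): moves to (2,2)(W), (2,1)(W); every one is W ⇒ L
(3,1): moves to (0,1)(W), (3,0)(W); every one is W ⇒ L
(3,4): moves to (0,4)(W), (3,3)(W), (3,2)(W), (3,0)(W); every one is W ⇒ L
(4,1): moves to (1,1)(W), (0,1)(W), (4,0)(W); every one is W ⇒ L
(4,4): moves to (1,4)(W), (0,4)(W), (4,3)(W), (4,2)(W), (4,0)(W); every one is W ⇒ L
(5,1): moves to (2,1)(W), (1,1)(W), (5,0)(W); every one is W ⇒ L
(5,4): moves to (2,4)(W), (1,4)(W), (5,3)(W), (5,2)(W), (5,0)(W); every one is W ⇒ L
Every other cell has at least one move into one of the L cells above, so it is W.
(5,4): one of the L cells justified above, so L
(1,2): the move to (1,0) reaches an L cell, so W
(5,1): one of the L cells justified above, so L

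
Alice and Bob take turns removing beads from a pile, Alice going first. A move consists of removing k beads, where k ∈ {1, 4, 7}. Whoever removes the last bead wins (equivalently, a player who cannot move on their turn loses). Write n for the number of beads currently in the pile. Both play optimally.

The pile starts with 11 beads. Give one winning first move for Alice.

Positions with no move are L. A position that does have a move is losing for the player to move precisely when every available move leads to a winning position for the opponent. Fill in the labels:
n=0: no move → L
n=1: W (go to 0, an L position)
n=2: L (sole option 1(W) is W)
n=3: W (go to 2, an L position)
n=4: W (go to 0, an L position)
n=5: L (options 4(W), 1(W) are all W)
n=6: W (go to 5, an L position)
n=7: W (go to 0, an L position)
n=8: L (options 7(W), 4(W), 1(W) are all W)
n=9: W (go to 8, an L position)
n=10: L (options 9(W), 6(W), 3(W) are all W)
n=11: W (go to 10, an L position)
From 11, the L positions reachable in one move are: 10.

Remove 1, leaving 10.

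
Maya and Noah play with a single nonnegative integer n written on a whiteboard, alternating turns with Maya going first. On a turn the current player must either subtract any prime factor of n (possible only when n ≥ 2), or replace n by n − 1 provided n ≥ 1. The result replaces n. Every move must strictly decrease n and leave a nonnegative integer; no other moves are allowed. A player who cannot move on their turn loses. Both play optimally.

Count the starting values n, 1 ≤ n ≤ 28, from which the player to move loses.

Compute win/loss labels from the base case upward. A position with no move is L. Any other position is W if it can reach an L in one move, else L.
n=0: no move → L
n=1: reaches L-position 0 → W
n=2: reaches L-position 0 → W
n=3: reaches L-position 0 → W
n=4: only reaches 2(W), 3(W), all W → L
n=5: reaches L-position 0 → W
n=6: reaches L-position 4 → W
n=7: reaches L-position 0 → W
n=8: only reaches 6(W), 7(W), all W → L
n=9: reaches L-position 8 → W
n=10: reaches L-position 8 → W
n=11: reaches L-position 0 → W
n=12: only reaches 9(W), 10(W), 11(W), all W → L
n=13: reaches L-position 0 → W
n=14: reaches L-position 12 → W
n=15: reaches L-position 12 → W
n=16: only reaches 14(W), 15(W), all W → L
n=17: reaches L-position 0 → W
n=18: reaches L-position 16 → W
n=19: reaches L-position 0 → W
n=20: only reaches 15(W), 18(W), 19(W), all W → L
n=21: reaches L-position 20 → W
n=22: reaches L-position 20 → W
n=23: reaches L-position 0 → W
n=24: only reaches 21(W), 22(W), 23(W), all W → L
n=25: reaches L-position 20 → W
n=26: reaches L-position 24 → W
n=27: reaches L-position 24 → W
n=28: only reaches 21(W), 26(W), 27(W), all W → L
L entries with 1 ≤ n ≤ 28 (n=0 is outside the asked range and is not counted): n = 4, 8, 12, 16, 20, 24, 28; that makes 7.

7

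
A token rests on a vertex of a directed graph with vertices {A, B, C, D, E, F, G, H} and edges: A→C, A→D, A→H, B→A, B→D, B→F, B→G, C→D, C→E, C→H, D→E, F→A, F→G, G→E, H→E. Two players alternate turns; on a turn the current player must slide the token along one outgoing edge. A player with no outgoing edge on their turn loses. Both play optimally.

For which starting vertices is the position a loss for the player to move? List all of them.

A, E

Classify positions by backward induction: terminal positions (no move available) are L. From any other position, the mover wins iff some move reaches an L.
Every edge goes from a vertex to one that appears earlier in the order E, G, D, H, C, A, F, B, so processing vertices in that order labels each vertex after all of its successors.
E: no outgoing edge → L
G: →E(L), so W
D: →E(L), so W
H: →E(L), so W
C: →E(L), so W
A: →C(W), H(W), D(W) — all W, so L
F: →A(L), so W
B: →A(L), so W
Reading off the rows marked L gives the requested list; there are 2 such vertices.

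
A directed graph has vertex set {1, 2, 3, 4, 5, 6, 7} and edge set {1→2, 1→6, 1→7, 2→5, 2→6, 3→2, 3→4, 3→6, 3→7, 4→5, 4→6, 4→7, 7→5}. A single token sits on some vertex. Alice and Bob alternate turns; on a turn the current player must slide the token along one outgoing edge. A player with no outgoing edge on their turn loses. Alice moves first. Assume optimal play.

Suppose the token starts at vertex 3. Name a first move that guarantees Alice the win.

Work bottom-up. With no move the player to move loses. Otherwise the position is W if at least one move leads to an L position for the opponent, and L if every move leads to a W.
Every edge goes from a vertex to one that appears earlier in the order 5, 6, 2, 7, 4, 3, 1, so processing vertices in that order labels each vertex after all of its successors.
5: no outgoing edge → L
6: no outgoing edge → L
2: can move to 6, which is L ⇒ W
7: can move to 5, which is L ⇒ W
4: can move to 6, which is L ⇒ W
3: can move to 6, which is L ⇒ W
1: can move to 6, which is L ⇒ W
From 3, the L positions reachable in one move are: 6.

Move to 6.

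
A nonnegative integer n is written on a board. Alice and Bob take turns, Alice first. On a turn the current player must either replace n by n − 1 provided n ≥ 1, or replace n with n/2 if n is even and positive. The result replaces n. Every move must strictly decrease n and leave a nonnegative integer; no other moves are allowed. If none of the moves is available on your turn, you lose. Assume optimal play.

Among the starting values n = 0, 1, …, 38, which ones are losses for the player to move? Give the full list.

0, 2, 5, 7, 9, 11, 13, 15, 17, 19, 21, 23, 25, 27, 29, 31, 33, 35, 37

Label each position W (a win for the player to move) or L (a loss). A position with no legal move is L; any other position is W exactly when some move reaches an L, and L when every move reaches a W.
n=0: no move → L
n=1: can move to 0, which is L ⇒ W
n=2: the only move is to 1(W), a W ⇒ L
n=3: can move to 2, which is L ⇒ W
n=4: can move to 2, which is L ⇒ W
n=5: the only move is to 4(W), a W ⇒ L
n=6: can move to 5, which is L ⇒ W
n=7: the only move is to 6(W), a W ⇒ L
n=8: can move to 7, which is L ⇒ W
n=9: the only move is to 8(W), a W ⇒ L
n=10: can move to 5, which is L ⇒ W
n=11: the only move is to 10(W), a W ⇒ L
n=12: can move to 11, which is L ⇒ W
n=13: the only move is to 12(W), a W ⇒ L
n=14: can move to 7, which is L ⇒ W
n=15: the only move is to 14(W), a W ⇒ L
n=16: can move to 15, which is L ⇒ W
n=17: the only move is to 16(W), a W ⇒ L
n=18: can move to 9, which is L ⇒ W
n=19: the only move is to 18(W), a W ⇒ L
n=20: can move to 19, which is L ⇒ W
n=21: the only move is to 20(W), a W ⇒ L
n=22: can move to 11, which is L ⇒ W
n=23: the only move is to 22(W), a W ⇒ L
n=24: can move to 23, which is L ⇒ W
n=25: the only move is to 24(W), a W ⇒ L
n=26: can move to 13, which is L ⇒ W
n=27: the only move is to 26(W), a W ⇒ L
n=28: can move to 27, which is L ⇒ W
n=29: the only move is to 28(W), a W ⇒ L
n=30: can move to 15, which is L ⇒ W
n=31: the only move is to 30(W), a W ⇒ L
n=32: can move to 31, which is L ⇒ W
n=33: the only move is to 32(W), a W ⇒ L
n=34: can move to 17, which is L ⇒ W
n=35: the only move is to 34(W), a W ⇒ L
n=36: can move to 35, which is L ⇒ W
n=37: the only move is to 36(W), a W ⇒ L
n=38: can move to 19, which is L ⇒ W
The losing starting values of n are exactly the entries labelled L in this table (19 of them).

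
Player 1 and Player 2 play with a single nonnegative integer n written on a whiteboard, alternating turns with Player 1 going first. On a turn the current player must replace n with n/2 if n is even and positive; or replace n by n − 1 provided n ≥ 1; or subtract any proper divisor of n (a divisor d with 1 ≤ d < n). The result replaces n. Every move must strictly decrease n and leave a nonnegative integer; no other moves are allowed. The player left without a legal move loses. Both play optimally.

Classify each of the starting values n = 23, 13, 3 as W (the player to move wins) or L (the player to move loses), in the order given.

23: L, 13: L, 3: W

Label each position W (a win for the player to move) or L (a loss). A position with no legal move is L; any other position is W exactly when some move reaches an L, and L when every move reaches a W.
n=0: no move → L
n=1: →0(L), so W
n=2: →1(W) only, which is W, so L
n=3: →2(L), so W
n=4: →2(L), so W
n=5: →4(W) only, which is W, so L
n=6: →5(L), so W
n=7: →6(W) only, which is W, so L
n=8: →7(L), so W
n=9: →6(W), 8(W) — all W, so L
n=10: →5(L), so W
n=11: →10(W) only, which is W, so L
n=12: →9(L), so W
n=13: →12(W) only, which is W, so L
n=14: →7(L), so W
n=15: →10(W), 12(W), 14(W) — all W, so L
n=16: →15(L), so W
n=17: →16(W) only, which is W, so L
n=18: →9(L), so W
n=19: →18(W) only, which is W, so L
n=20: →15(L), so W
n=21: →14(W), 18(W), 20(W) — all W, so L
n=22: →11(L), so W
n=23: →22(W) only, which is W, so L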